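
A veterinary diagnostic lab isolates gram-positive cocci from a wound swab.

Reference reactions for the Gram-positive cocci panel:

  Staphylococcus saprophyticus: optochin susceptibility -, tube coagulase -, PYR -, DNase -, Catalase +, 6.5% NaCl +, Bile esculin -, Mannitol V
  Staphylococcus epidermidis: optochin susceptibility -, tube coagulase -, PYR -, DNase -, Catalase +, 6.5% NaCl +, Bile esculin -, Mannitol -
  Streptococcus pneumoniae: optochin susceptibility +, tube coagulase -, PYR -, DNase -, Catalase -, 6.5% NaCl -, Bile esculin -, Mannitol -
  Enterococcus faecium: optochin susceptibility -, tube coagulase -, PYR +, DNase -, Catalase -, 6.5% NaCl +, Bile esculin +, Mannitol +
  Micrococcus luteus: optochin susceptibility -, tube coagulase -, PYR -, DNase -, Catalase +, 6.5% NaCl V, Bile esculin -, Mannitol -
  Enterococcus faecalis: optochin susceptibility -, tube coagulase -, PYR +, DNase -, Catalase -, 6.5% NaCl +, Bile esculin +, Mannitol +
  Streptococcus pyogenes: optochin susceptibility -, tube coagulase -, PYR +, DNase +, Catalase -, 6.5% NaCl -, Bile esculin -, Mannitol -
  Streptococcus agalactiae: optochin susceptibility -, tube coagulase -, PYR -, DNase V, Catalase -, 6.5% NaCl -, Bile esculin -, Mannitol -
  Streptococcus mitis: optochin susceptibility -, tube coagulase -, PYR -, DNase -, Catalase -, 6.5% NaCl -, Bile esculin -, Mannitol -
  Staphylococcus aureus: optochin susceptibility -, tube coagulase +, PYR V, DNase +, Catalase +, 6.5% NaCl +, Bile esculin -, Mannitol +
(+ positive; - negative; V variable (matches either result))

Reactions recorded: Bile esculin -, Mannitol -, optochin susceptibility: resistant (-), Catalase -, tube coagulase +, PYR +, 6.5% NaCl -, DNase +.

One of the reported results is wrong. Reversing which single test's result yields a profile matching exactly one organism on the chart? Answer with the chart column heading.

As reported, no row in the chart matches all 8 reactions.
Reversing 6.5% NaCl → still no organism matches.
Reversing PYR → still no organism matches.
Reversing tube coagulase (to -) → unique match: Streptococcus pyogenes.
Reversing Mannitol → still no organism matches.
Reversing Bile esculin → still no organism matches.
Reversing Catalase → still no organism matches.
Reversing DNase → still no organism matches.
Reversing optochin susceptibility → still no organism matches.

tube coagulase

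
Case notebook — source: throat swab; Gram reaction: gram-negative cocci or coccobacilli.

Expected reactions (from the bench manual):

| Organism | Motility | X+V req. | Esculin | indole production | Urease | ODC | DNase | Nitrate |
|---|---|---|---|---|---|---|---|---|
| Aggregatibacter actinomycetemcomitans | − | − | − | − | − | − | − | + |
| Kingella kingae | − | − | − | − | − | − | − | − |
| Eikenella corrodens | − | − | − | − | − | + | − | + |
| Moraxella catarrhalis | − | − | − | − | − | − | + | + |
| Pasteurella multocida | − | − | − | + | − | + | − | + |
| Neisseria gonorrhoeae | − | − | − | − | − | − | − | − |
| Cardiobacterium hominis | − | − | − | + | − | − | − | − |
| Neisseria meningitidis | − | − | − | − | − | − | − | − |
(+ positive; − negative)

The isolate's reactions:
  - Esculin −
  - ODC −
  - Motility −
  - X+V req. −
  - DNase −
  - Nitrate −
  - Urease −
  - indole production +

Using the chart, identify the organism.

indole production +: excludes 6 organisms — 2 left.
Motility −: all 2 remaining candidates are consistent.
Nitrate −: excludes Pasteurella multocida — 1 left.
X+V req. −: the one remaining candidate is consistent.
Urease −: the one remaining candidate is consistent.
DNase −: the one remaining candidate is consistent.
Esculin −: the one remaining candidate is consistent.
ODC −: the one remaining candidate is consistent.

Cardiobacterium hominis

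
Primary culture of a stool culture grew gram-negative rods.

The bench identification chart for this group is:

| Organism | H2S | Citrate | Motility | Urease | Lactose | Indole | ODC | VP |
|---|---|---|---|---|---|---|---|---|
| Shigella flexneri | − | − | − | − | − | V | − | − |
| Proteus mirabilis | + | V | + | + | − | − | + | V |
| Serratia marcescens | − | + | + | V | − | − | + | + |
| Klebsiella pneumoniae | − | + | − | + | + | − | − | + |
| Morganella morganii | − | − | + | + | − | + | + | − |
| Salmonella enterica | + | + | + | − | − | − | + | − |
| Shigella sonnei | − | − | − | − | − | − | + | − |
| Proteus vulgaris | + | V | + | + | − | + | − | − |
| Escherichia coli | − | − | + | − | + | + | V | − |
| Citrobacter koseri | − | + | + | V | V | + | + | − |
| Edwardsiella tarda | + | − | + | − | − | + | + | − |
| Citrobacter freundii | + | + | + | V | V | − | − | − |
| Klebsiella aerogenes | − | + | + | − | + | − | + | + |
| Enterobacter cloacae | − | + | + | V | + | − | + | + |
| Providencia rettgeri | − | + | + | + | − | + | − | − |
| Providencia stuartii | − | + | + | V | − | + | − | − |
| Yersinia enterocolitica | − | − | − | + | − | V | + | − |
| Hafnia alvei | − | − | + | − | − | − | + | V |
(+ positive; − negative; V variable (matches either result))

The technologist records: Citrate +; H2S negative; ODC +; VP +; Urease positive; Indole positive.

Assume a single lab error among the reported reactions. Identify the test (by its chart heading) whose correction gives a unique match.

VP

As reported, no row in the chart matches all 6 reactions.
Reversing Urease → still no organism matches.
Reversing VP (to −) → unique match: Citrobacter koseri.
Reversing Citrate → still no organism matches.
Reversing H2S → still no organism matches.
Reversing Indole → 2 organisms match (not unique).
Reversing ODC → still no organism matches.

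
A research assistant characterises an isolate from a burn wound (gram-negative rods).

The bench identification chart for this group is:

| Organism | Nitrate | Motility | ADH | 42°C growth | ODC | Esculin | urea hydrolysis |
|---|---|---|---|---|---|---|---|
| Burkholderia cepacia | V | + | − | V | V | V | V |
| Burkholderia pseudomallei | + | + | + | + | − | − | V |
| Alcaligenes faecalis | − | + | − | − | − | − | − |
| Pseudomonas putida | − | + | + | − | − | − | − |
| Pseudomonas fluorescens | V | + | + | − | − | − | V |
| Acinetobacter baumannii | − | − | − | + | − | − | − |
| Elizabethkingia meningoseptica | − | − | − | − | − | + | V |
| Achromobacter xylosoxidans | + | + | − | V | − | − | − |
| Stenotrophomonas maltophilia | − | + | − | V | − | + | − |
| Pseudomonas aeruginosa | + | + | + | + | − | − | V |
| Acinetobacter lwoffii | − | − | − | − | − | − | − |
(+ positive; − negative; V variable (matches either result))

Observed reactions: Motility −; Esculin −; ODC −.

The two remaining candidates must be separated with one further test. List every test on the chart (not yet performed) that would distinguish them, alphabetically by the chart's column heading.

ODC −: all 11 remaining candidates are consistent.
Motility −: excludes 8 organisms — 3 left.
Esculin −: excludes Elizabethkingia meningoseptica — 2 left.
Two candidates remain: Acinetobacter baumannii and Acinetobacter lwoffii.
  Nitrate: − vs − — same for both, does not separate.
  ADH: − vs − — same for both, does not separate.
  42°C growth: Acinetobacter baumannii +, Acinetobacter lwoffii − — discriminates.
  urea hydrolysis: − vs − — same for both, does not separate.

42°C growth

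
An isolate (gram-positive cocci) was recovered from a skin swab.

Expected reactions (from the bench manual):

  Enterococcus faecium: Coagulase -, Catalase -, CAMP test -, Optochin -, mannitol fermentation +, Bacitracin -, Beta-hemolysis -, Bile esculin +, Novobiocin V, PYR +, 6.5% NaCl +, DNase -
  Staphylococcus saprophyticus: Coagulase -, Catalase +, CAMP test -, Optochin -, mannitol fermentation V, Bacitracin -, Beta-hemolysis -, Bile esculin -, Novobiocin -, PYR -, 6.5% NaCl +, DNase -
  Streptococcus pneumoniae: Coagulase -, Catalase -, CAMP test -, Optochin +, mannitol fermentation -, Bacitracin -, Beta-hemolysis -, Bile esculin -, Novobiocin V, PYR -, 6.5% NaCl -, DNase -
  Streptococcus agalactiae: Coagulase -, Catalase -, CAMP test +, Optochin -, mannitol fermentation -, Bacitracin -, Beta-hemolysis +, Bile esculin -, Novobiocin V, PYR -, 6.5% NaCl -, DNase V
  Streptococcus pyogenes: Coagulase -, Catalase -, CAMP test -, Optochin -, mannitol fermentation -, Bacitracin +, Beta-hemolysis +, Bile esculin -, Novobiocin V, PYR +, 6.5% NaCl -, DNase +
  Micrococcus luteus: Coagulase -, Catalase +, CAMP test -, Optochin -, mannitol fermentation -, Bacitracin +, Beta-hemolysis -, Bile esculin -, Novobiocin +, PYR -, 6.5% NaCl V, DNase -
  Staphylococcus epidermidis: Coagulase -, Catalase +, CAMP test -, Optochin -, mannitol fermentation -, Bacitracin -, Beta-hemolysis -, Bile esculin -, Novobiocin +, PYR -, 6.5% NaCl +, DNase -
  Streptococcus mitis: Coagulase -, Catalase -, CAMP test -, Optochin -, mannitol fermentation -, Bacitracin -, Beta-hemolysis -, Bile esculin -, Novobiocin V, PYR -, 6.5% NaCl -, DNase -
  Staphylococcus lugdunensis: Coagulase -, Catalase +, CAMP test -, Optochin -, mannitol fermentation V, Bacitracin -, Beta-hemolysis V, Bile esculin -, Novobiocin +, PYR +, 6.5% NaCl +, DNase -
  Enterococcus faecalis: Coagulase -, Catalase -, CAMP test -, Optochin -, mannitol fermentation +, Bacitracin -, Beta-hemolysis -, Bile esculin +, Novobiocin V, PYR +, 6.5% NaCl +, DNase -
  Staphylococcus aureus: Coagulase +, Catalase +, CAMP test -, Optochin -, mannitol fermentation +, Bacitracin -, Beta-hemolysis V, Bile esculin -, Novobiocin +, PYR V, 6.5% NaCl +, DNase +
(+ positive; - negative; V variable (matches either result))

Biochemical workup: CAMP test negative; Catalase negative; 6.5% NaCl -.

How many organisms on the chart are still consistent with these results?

3

Catalase -: excludes 5 organisms — 6 left.
6.5% NaCl -: excludes Enterococcus faecium, Enterococcus faecalis — 4 left.
CAMP test -: excludes Streptococcus agalactiae — 3 left.
Still consistent: Streptococcus mitis, Streptococcus pneumoniae, Streptococcus pyogenes.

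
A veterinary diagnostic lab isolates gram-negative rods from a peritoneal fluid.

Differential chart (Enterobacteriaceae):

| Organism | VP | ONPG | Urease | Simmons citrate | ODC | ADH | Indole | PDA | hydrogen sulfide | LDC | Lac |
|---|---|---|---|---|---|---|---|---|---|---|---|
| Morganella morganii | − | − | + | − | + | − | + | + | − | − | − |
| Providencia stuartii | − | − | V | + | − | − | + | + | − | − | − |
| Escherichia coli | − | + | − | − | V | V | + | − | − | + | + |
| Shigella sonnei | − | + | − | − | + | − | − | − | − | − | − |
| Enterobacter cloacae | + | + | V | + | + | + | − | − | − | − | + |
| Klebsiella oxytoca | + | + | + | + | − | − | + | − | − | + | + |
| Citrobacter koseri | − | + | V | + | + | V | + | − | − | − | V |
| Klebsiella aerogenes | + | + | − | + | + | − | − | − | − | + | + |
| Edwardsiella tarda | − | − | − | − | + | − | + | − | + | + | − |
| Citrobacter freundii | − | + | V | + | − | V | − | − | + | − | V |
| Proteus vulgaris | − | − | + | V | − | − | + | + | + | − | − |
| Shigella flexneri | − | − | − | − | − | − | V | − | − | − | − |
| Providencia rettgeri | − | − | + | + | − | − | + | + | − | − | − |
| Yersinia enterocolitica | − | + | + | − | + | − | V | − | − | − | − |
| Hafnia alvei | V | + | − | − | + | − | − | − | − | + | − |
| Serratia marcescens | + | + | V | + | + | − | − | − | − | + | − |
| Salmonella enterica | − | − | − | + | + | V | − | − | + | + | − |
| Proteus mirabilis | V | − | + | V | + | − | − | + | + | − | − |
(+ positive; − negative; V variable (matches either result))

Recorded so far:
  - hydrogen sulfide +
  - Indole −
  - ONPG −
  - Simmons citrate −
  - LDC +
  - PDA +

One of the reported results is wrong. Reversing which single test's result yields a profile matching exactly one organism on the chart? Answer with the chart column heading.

As reported, no row in the chart matches all 6 reactions.
Reversing Simmons citrate → still no organism matches.
Reversing LDC (to −) → unique match: Proteus mirabilis.
Reversing PDA → still no organism matches.
Reversing ONPG → still no organism matches.
Reversing hydrogen sulfide → still no organism matches.
Reversing Indole → still no organism matches.

LDC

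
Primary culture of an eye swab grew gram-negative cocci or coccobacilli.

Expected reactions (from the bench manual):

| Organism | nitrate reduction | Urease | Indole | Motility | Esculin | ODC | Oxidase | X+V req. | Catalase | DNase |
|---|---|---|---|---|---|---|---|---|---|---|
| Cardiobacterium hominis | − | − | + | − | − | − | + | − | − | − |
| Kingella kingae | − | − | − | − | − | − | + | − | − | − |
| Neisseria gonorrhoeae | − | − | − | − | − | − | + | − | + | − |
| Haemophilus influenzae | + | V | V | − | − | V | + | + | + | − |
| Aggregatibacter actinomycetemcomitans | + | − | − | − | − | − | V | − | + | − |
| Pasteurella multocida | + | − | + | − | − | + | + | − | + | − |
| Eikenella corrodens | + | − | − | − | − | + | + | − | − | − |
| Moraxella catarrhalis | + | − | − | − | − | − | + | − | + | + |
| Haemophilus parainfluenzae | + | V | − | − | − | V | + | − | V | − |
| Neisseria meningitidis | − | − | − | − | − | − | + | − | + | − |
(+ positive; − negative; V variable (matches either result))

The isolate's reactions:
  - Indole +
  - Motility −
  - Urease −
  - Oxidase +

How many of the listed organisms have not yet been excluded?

Urease −: all 10 remaining candidates are consistent.
Oxidase +: all 10 remaining candidates are consistent.
Motility −: all 10 remaining candidates are consistent.
Indole +: excludes 7 organisms — 3 left.
Still consistent: Cardiobacterium hominis, Haemophilus influenzae, Pasteurella multocida.

3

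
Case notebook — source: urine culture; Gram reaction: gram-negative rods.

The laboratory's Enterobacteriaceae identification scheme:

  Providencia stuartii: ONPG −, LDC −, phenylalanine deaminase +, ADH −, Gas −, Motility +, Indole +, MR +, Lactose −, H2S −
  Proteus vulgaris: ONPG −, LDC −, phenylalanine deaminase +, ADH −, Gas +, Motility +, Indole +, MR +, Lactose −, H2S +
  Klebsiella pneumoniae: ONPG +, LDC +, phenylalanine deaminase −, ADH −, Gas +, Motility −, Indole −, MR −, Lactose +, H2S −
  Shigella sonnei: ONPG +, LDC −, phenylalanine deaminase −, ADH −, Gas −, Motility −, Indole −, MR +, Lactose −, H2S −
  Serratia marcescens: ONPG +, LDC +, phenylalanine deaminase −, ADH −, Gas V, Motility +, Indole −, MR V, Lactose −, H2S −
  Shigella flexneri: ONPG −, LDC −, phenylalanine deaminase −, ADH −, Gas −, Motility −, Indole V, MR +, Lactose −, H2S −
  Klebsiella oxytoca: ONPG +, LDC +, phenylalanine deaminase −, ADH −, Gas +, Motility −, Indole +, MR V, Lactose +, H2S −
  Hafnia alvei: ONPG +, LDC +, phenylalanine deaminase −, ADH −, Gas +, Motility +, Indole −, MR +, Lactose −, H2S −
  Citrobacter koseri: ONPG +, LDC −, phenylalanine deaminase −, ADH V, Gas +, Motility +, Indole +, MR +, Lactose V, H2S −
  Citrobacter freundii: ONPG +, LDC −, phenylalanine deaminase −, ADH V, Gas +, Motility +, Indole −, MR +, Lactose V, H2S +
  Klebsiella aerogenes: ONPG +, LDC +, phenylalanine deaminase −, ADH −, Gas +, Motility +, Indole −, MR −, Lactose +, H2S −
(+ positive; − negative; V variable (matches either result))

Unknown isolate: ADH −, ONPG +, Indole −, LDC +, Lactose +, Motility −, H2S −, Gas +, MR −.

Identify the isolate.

Klebsiella pneumoniae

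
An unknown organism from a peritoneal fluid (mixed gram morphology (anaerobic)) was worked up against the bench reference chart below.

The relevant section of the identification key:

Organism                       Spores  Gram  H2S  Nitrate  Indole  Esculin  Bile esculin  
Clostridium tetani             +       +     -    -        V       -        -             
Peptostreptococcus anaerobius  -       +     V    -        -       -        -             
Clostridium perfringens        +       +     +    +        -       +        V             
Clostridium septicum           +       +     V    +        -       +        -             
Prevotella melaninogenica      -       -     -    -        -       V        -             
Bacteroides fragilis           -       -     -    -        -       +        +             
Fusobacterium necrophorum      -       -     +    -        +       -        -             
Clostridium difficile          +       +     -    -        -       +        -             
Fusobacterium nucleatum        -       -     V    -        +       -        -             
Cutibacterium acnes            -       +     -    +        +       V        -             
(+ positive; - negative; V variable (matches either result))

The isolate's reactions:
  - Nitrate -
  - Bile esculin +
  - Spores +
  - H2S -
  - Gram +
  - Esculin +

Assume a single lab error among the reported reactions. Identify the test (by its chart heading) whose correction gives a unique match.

Bile esculin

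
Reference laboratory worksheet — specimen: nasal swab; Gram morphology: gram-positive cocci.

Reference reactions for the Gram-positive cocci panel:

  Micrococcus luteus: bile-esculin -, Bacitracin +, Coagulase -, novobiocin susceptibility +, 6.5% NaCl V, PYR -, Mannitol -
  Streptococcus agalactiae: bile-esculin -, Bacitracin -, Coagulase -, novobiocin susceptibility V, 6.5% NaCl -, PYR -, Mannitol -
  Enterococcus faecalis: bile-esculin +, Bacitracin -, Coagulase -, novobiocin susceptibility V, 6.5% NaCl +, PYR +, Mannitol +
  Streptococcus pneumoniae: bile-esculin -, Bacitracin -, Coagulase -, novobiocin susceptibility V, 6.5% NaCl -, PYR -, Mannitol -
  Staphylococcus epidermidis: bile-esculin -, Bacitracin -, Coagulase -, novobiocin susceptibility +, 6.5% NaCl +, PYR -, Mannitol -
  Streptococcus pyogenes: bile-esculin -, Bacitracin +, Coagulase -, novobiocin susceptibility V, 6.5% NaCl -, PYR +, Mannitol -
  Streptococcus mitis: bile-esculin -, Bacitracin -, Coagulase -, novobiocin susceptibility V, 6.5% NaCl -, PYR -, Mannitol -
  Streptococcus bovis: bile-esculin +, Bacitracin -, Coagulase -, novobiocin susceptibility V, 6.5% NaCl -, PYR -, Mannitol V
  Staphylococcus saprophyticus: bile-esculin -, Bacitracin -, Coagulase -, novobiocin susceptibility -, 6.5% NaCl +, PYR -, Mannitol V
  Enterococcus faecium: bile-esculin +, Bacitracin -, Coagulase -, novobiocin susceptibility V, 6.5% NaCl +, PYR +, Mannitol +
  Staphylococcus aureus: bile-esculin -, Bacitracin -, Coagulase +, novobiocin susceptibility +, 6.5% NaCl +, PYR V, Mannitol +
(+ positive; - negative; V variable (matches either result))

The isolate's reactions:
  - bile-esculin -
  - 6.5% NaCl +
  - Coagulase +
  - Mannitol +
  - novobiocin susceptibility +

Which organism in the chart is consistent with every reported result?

bile-esculin -: excludes Enterococcus faecalis, Streptococcus bovis, Enterococcus faecium — 8 left.
Mannitol +: excludes 6 organisms — 2 left.
novobiocin susceptibility +: excludes Staphylococcus saprophyticus — 1 left.
6.5% NaCl +: the one remaining candidate is consistent.
Coagulase +: the one remaining candidate is consistent.

Staphylococcus aureus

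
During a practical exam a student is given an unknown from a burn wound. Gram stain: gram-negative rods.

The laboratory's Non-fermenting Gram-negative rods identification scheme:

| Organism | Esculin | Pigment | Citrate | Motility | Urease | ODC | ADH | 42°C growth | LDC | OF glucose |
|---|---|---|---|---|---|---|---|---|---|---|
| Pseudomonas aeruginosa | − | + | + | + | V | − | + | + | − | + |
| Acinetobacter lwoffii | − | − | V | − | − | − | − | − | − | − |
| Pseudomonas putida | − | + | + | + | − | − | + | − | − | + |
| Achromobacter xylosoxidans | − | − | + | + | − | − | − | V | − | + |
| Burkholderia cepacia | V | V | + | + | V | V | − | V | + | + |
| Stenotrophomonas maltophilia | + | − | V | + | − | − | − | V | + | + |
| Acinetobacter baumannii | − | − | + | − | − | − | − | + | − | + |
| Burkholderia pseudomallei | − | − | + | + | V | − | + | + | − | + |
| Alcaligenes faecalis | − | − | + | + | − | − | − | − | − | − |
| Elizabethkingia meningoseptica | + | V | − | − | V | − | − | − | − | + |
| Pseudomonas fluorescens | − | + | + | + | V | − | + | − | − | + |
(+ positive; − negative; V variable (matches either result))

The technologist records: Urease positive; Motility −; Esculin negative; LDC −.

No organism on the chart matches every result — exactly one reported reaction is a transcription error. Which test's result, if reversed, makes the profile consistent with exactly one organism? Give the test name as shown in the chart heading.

Esculin

As reported, no row in the chart matches all 4 reactions.
Reversing LDC → still no organism matches.
Reversing Urease → 2 organisms match (not unique).
Reversing Motility → 3 organisms match (not unique).
Reversing Esculin (to +) → unique match: Elizabethkingia meningoseptica.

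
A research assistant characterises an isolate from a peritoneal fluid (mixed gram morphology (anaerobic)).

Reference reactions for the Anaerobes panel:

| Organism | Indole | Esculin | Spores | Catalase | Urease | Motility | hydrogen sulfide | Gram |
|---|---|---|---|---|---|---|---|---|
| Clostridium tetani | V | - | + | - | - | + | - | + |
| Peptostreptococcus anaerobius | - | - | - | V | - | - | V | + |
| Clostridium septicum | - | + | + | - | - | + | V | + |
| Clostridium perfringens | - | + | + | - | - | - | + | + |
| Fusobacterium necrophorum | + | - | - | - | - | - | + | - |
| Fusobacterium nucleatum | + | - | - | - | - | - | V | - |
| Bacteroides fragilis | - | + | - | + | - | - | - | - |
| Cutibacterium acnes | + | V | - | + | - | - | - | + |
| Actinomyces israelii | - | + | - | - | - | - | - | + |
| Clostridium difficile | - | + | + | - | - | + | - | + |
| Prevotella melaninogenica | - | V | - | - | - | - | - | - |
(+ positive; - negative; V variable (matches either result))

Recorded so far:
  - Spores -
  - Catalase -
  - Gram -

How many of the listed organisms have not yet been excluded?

3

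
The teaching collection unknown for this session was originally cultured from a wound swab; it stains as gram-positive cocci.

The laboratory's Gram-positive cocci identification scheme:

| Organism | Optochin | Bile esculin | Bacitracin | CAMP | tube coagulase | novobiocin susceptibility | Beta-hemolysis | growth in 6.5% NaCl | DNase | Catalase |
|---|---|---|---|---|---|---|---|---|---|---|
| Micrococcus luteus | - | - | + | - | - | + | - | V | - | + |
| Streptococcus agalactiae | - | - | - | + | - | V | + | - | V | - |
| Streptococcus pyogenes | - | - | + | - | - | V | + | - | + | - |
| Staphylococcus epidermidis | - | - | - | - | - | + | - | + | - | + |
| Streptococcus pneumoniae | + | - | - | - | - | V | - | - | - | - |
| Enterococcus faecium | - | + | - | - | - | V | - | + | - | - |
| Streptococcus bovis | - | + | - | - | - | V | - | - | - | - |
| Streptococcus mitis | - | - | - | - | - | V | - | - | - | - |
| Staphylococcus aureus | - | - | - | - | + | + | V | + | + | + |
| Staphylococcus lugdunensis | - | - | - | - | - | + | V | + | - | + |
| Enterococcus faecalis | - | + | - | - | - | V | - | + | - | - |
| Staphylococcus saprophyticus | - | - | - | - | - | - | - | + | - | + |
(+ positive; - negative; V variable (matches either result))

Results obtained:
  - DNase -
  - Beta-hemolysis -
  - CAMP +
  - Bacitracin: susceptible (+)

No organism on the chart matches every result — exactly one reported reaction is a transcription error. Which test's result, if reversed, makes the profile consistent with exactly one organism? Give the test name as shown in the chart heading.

As reported, no row in the chart matches all 4 reactions.
Reversing CAMP (to -) → unique match: Micrococcus luteus.
Reversing Bacitracin → still no organism matches.
Reversing DNase → still no organism matches.
Reversing Beta-hemolysis → still no organism matches.

CAMP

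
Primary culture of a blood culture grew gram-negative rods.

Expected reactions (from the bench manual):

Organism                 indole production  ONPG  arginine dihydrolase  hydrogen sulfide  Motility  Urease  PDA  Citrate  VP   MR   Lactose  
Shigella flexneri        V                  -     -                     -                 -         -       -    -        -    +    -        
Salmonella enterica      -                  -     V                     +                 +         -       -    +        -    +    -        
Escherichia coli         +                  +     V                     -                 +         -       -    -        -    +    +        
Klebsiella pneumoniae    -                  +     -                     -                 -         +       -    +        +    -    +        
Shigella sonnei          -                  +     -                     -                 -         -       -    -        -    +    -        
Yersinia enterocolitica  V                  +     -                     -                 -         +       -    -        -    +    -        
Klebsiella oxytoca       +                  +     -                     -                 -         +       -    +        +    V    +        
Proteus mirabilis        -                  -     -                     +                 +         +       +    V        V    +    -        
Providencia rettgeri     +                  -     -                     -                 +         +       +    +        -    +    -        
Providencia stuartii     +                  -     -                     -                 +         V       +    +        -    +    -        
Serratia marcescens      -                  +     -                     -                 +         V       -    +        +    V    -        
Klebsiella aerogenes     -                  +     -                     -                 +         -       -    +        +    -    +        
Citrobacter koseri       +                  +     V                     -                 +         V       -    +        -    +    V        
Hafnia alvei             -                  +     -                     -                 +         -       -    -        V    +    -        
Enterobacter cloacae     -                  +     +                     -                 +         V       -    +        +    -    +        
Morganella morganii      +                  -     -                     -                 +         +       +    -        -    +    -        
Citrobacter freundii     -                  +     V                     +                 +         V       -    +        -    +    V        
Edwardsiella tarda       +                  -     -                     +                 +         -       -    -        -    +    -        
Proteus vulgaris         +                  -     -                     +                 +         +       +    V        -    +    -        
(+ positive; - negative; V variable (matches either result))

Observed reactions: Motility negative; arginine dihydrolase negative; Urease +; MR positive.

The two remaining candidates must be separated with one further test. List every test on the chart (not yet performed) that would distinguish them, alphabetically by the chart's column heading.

Citrate, Lactose, VP

Urease +: excludes 7 organisms — 12 left.
Motility -: excludes 9 organisms — 3 left.
arginine dihydrolase -: all 3 remaining candidates are consistent.
MR +: excludes Klebsiella pneumoniae — 2 left.
Two candidates remain: Klebsiella oxytoca and Yersinia enterocolitica.
  indole production: + vs V — variable for at least one, does not separate.
  ONPG: + vs + — same for both, does not separate.
  hydrogen sulfide: - vs - — same for both, does not separate.
  PDA: - vs - — same for both, does not separate.
  Citrate: Klebsiella oxytoca +, Yersinia enterocolitica - — discriminates.
  VP: Klebsiella oxytoca +, Yersinia enterocolitica - — discriminates.
  Lactose: Klebsiella oxytoca +, Yersinia enterocolitica - — discriminates.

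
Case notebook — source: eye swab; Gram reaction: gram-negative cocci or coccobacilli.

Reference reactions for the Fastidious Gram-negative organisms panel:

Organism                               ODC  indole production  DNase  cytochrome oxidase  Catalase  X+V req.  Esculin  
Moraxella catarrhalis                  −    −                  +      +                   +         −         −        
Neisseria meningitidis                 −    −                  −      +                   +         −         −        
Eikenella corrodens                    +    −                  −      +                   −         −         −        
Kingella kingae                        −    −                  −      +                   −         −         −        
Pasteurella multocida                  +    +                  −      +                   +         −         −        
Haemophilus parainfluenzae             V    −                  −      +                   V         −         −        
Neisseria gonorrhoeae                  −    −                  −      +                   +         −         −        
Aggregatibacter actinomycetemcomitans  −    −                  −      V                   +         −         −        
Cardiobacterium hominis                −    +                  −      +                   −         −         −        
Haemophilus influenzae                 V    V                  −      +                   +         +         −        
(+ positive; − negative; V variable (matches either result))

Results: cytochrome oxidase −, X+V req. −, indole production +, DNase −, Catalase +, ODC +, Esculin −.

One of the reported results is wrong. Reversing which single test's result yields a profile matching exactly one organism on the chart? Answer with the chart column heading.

As reported, no row in the chart matches all 7 reactions.
Reversing cytochrome oxidase (to +) → unique match: Pasteurella multocida.
Reversing ODC → still no organism matches.
Reversing Esculin → still no organism matches.
Reversing DNase → still no organism matches.
Reversing X+V req. → still no organism matches.
Reversing indole production → still no organism matches.
Reversing Catalase → still no organism matches.

cytochrome oxidase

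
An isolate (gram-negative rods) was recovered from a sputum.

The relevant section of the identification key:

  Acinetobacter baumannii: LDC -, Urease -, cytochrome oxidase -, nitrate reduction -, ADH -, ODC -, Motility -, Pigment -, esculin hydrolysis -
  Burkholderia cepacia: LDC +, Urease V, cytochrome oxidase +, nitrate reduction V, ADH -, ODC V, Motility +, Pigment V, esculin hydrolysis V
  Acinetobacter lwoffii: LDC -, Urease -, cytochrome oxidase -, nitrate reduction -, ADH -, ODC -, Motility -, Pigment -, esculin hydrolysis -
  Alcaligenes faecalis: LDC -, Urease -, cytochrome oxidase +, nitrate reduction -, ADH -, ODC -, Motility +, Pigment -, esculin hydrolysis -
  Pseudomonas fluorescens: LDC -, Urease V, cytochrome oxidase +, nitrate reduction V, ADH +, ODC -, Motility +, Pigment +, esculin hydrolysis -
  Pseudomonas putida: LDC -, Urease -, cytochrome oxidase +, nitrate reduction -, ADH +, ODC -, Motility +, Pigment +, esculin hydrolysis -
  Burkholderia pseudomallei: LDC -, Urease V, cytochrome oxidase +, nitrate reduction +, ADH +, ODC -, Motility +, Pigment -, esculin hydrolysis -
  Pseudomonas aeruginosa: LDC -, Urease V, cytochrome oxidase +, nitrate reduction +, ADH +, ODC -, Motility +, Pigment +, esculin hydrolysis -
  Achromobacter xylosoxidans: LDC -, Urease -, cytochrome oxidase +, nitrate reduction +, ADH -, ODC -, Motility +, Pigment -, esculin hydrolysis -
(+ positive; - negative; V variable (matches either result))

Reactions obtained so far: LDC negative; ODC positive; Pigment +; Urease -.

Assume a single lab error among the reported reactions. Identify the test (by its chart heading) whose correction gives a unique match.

LDC

As reported, no row in the chart matches all 4 reactions.
Reversing Urease → still no organism matches.
Reversing LDC (to +) → unique match: Burkholderia cepacia.
Reversing ODC → 3 organisms match (not unique).
Reversing Pigment → still no organism matches.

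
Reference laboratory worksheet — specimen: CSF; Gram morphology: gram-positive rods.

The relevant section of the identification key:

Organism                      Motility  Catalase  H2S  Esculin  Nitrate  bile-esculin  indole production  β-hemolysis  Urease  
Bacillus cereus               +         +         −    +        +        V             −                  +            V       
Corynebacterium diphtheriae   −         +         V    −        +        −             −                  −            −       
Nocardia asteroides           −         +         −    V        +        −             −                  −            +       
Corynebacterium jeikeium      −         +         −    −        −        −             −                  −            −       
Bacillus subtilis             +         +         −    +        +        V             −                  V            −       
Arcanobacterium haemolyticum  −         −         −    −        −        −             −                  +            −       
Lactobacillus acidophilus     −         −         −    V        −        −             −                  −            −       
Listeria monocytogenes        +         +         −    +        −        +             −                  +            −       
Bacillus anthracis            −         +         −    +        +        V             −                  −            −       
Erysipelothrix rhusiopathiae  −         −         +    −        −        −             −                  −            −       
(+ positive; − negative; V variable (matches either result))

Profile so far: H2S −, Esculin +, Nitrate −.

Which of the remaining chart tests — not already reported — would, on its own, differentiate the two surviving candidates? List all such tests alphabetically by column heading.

bile-esculin, Catalase, Motility, β-hemolysis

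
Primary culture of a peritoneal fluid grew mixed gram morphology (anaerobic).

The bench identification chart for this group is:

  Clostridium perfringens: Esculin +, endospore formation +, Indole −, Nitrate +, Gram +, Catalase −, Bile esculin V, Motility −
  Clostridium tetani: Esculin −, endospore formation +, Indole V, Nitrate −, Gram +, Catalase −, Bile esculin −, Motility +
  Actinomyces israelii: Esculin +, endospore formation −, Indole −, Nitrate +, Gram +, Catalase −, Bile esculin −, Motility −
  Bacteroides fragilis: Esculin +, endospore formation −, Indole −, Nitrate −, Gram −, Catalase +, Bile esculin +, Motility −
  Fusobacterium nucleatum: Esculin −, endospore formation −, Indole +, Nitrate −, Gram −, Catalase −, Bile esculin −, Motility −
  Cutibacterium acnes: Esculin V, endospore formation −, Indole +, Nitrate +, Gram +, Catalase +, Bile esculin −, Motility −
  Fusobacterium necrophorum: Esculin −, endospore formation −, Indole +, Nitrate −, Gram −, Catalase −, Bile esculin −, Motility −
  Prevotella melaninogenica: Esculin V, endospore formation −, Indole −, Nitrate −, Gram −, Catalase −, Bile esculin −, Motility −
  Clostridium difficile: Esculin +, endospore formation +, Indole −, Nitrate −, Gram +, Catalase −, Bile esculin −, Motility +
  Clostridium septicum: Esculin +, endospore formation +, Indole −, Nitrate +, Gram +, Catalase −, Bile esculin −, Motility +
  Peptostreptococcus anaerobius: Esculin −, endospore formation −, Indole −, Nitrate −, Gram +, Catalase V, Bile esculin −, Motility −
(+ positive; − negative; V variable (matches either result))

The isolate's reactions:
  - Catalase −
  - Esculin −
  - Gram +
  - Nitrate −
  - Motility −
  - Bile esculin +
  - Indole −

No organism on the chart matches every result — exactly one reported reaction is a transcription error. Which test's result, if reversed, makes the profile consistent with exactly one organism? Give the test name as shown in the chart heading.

As reported, no row in the chart matches all 7 reactions.
Reversing Nitrate → still no organism matches.
Reversing Esculin → still no organism matches.
Reversing Gram → still no organism matches.
Reversing Bile esculin (to −) → unique match: Peptostreptococcus anaerobius.
Reversing Catalase → still no organism matches.
Reversing Motility → still no organism matches.
Reversing Indole → still no organism matches.

Bile esculin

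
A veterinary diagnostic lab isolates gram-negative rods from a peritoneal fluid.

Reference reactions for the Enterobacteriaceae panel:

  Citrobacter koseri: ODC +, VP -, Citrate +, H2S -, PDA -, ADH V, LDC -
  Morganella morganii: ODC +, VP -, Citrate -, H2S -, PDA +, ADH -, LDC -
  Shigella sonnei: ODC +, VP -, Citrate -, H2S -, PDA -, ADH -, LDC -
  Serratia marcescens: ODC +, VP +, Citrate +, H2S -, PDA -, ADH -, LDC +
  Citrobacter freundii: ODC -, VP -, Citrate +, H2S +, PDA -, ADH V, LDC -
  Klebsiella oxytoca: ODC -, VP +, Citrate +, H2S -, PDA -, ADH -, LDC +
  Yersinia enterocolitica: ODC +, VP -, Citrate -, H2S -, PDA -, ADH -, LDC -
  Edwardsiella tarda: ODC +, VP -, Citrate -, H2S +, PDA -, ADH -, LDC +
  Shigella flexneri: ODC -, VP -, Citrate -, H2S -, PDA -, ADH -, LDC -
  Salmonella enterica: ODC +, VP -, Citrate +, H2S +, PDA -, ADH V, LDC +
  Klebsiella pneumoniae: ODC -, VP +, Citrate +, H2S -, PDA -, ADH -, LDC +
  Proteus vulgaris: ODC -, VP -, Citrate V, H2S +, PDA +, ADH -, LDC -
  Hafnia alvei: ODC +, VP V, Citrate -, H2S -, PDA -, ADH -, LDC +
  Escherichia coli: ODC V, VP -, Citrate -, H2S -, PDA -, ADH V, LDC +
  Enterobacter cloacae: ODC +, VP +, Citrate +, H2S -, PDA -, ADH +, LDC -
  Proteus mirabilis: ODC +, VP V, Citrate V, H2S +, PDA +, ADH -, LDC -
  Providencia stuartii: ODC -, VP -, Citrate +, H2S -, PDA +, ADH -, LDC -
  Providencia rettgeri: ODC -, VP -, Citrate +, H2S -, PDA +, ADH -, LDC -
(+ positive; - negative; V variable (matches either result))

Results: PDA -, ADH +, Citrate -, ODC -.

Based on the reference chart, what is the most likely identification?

Escherichia coli

ODC -: excludes 10 organisms — 8 left.
Citrate -: excludes 5 organisms — 3 left.
ADH +: excludes Shigella flexneri, Proteus vulgaris — 1 left.
PDA -: the one remaining candidate is consistent.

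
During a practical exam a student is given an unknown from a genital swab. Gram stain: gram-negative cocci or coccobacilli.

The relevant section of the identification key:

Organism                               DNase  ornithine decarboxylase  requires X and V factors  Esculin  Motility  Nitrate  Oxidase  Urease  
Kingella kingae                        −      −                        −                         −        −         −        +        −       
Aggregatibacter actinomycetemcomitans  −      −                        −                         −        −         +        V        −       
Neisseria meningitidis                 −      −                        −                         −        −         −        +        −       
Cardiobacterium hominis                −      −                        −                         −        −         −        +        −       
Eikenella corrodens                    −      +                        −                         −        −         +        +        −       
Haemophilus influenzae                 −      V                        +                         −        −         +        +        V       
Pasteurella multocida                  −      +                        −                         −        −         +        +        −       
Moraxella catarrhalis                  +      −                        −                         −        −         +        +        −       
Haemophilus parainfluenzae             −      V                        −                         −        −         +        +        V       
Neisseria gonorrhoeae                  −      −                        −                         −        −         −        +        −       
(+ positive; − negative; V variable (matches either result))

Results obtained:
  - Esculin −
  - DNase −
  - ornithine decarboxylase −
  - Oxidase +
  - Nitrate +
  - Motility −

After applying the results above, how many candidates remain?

3

ornithine decarboxylase −: excludes Eikenella corrodens, Pasteurella multocida — 8 left.
Esculin −: all 8 remaining candidates are consistent.
DNase −: excludes Moraxella catarrhalis — 7 left.
Oxidase +: all 7 remaining candidates are consistent.
Motility −: all 7 remaining candidates are consistent.
Nitrate +: excludes Kingella kingae, Neisseria meningitidis, Cardiobacterium hominis, Neisseria gonorrhoeae — 3 left.
Still consistent: Aggregatibacter actinomycetemcomitans, Haemophilus influenzae, Haemophilus parainfluenzae.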